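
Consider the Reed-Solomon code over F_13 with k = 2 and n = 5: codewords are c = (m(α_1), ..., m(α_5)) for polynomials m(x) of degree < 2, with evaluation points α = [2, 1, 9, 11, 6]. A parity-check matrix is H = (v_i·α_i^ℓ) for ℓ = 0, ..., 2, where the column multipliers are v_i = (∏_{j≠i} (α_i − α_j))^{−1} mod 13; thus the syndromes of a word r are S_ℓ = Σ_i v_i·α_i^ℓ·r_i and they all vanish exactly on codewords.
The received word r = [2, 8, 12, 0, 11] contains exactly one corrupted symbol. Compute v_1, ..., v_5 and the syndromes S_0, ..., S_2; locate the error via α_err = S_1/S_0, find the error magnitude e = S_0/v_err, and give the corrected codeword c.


S = (7, 3, 5), error at position 5, error magnitude e = 7, c = [2, 8, 12, 0, 4].

Step 1: column multipliers v_i = (∏_{j≠i}(α_i − α_j))^{−1} mod 13.
  i = 1 (α = 2): (2−1)(2−9)(2−11)(2−6) = 1·(−7)·(−9)·(−4) = −252 ≡ 8, so v_1 = 8^{−1} = 5 (mod 13).
  i = 2 (α = 1): (1−2)(1−9)(1−11)(1−6) = (−1)·(−8)·(−10)·(−5) = 400 ≡ 10, so v_2 = 10^{−1} = 4 (mod 13).
  i = 3 (α = 9): (9−2)(9−1)(9−11)(9−6) = 7·8·(−2)·3 = −336 ≡ 2, so v_3 = 2^{−1} = 7 (mod 13).
  i = 4 (α = 11): (11−2)(11−1)(11−9)(11−6) = 9·10·2·5 = 900 ≡ 3, so v_4 = 3^{−1} = 9 (mod 13).
  i = 5 (α = 6): (6−2)(6−1)(6−9)(6−11) = 4·5·(−3)·(−5) = 300 ≡ 1, so v_5 = 1^{−1} = 1 (mod 13).
  v = [5, 4, 7, 9, 1].
Step 2: syndromes of r = [2, 8, 12, 0, 11] (all sums mod 13).
  S_0 = Σ v_i r_i = 5·2 + 4·8 + 7·12 + 9·0 + 1·11 = 137 ≡ 7.
  S_1 = Σ v_i α_i r_i = 5·2·2 + 4·1·8 + 7·9·12 + 9·11·0 + 1·6·11 = 874 ≡ 3.
  α_i^2 mod 13 = [4, 1, 3, 4, 10].
  S_2 = Σ v_i α_i^2 r_i = 5·4·2 + 4·1·8 + 7·3·12 + 9·4·0 + 1·10·11 = 434 ≡ 5.
  S = (7, 3, 5) ≠ 0, so r is not a codeword (an error is present).
Step 3: locate the error. For a single error e at position i, S_ℓ = v_i·e·α_i^ℓ, so α_err = S_1/S_0.
  S_0^{−1} = 7^{−1} = 2 (mod 13), so α_err = 3·2 = 6 ≡ 6 = α_5. Error position i = 5.
  Consistency check: S_2/S_1 = 5·9 = 45 ≡ 6 = α_err ✓ (single-error assumption holds).
Step 4: error magnitude e = S_0/v_5 = S_0·∏_{j≠5}(α_5 − α_j) = 7·1 = 7 ≡ 7 (mod 13).
Step 5: correct position 5: c_5 = r_5 − e = 11 − 7 ≡ 4 (mod 13). Hence c = [2, 8, 12, 0, 4].
  Check: interpolating c through the α_i gives m(x) = 1 + 7·x (degree < 2) with m(α_i) = c_i for every i, so c is indeed a codeword.


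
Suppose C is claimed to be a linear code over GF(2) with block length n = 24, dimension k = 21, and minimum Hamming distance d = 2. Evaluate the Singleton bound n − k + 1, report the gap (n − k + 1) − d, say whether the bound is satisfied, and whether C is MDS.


Singleton RHS = n − k + 1 = 4, slack = 2, bound satisfied, not MDS.

Singleton bound: d ≤ n − k + 1.
Here n = 24, k = 21, so n − k + 1 = 4.
Given d = 2, check d ≤ 4: YES.
Slack = (n − k + 1) − d = 2.
The code is NOT MDS (slack = 2 > 0).
Description: the claimed parameters are [24, 21, 2]_2; such a code would be non-MDS.


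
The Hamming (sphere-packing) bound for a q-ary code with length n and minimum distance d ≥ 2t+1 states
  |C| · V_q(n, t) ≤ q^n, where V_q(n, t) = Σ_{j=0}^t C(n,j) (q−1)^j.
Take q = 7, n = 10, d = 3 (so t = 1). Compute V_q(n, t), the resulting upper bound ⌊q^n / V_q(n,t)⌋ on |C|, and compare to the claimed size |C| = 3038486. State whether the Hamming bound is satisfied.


V_q(n, t) = 61, q^n = 282475249, Hamming bound = 4630741, |C| = 3038486 ≤ bound (satisfied).

Step 1: Compute V_q(n, t) = Σ_{j=0}^1 C(n, j) (q−1)^j.
  j = 0: C(10,0)·(6)^0 = 1·1 = 1.
  j = 1: C(10,1)·(6)^1 = 10·6 = 60.
  V_q(n, t) = 1 + 60 = 61.
Step 2: q^n = 7^10 = 282475249.
Step 3: Hamming bound ⌊q^n / V_q(n,t)⌋ = ⌊282475249/61⌋ = 4630741.
Step 4: Compare |C| = 3038486 to 4630741: satisfied.
The claimed |C| lies below the Hamming bound.


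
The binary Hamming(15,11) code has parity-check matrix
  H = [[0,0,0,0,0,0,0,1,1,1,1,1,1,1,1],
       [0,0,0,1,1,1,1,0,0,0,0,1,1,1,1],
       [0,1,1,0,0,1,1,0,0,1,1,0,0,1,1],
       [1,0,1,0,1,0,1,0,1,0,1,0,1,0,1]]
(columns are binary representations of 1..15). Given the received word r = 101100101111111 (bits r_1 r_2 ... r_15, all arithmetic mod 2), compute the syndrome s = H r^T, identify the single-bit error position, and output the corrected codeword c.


s = (1, 0, 0, 1)^T, error position = 9, corrected codeword c = 101100100111111

Compute s = H r^T mod 2 one row at a time:
  s_1 = 0 + 1 + 1 + 1 + 1 + 1 + 1 + 1 = 7 ≡ 1 (mod 2).
  s_2 = 1 + 0 + 0 + 1 + 1 + 1 + 1 + 1 = 6 ≡ 0 (mod 2).
  s_3 = 0 + 1 + 0 + 1 + 1 + 1 + 1 + 1 = 6 ≡ 0 (mod 2).
  s_4 = 1 + 1 + 0 + 1 + 1 + 1 + 1 + 1 = 7 ≡ 1 (mod 2).
s = (1, 0, 0, 1)^T — this equals column 9 of H (binary 1001), so error is at position 9.
Correct: flip bit 9 of r = 101100101111111 to get c = 101100100111111.


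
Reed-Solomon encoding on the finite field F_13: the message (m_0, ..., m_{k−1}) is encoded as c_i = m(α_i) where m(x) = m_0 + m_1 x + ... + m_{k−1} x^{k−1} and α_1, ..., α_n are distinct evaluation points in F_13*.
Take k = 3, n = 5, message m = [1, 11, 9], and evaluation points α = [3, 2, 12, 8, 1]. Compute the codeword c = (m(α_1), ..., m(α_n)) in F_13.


c = [11, 7, 12, 2, 8]

Message polynomial: m(x) = 1 + 11·x + 9·x^2 (mod 13).
For each evaluation point α_i, compute m(α_i) mod 13:
  α_1 = 3: Horner steps 9 → 12 → 11, so m(3) = 11.
  α_2 = 2: Horner steps 9 → 3 → 7, so m(2) = 7.
  α_3 = 12: Horner steps 9 → 2 → 12, so m(12) = 12.
  α_4 = 8: Horner steps 9 → 5 → 2, so m(8) = 2.
  α_5 = 1: Horner steps 9 → 7 → 8, so m(1) = 8.
Codeword c = [11, 7, 12, 2, 8] ∈ F_13^5.


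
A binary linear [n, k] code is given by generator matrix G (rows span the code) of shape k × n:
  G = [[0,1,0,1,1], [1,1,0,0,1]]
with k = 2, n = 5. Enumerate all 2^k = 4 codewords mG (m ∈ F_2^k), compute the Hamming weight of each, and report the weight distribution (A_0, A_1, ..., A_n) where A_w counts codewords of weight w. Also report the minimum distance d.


Weight distribution: A_0 = 1, A_2 = 1, A_3 = 2. Minimum distance d = 2.

Enumerate all 2^2 = 4 messages m ∈ F_2^2.
For each, compute codeword c = mG in F_2^5, then tally its weight.
  m = 00 → c = 00000, weight = 0.
  m = 10 → c = 01011, weight = 3.
  m = 01 → c = 11001, weight = 3.
  m = 11 → c = 10010, weight = 2.
Tally weights:
  weight 0: 1 codewords.
  weight 2: 1 codewords.
  weight 3: 2 codewords.
Minimum distance d = smallest w > 0 with A_w > 0 = 2.
Sanity: Σ A_w = 4 = 2^2 = 4 ✓.


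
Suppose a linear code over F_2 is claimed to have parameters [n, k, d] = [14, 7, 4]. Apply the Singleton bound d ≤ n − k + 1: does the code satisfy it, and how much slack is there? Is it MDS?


Singleton RHS = n − k + 1 = 8, slack = 4, bound satisfied, not MDS.

Singleton bound: d ≤ n − k + 1.
Here n = 14, k = 7, so n − k + 1 = 8.
Given d = 4, check d ≤ 8: YES.
Slack = (n − k + 1) − d = 4.
The code is NOT MDS (slack = 4 > 0).
Description: the claimed parameters are [14, 7, 4]_2; such a code would be non-MDS.


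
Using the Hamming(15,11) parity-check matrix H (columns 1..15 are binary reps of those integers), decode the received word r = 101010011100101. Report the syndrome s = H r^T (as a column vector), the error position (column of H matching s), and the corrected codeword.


s = (1, 1, 1, 0)^T, error position = 14, corrected codeword c = 101010011100111

Compute s = H r^T mod 2 one row at a time:
  s_1 = 1 + 1 + 1 + 0 + 0 + 1 + 0 + 1 = 5 ≡ 1 (mod 2).
  s_2 = 0 + 1 + 0 + 0 + 0 + 1 + 0 + 1 = 3 ≡ 1 (mod 2).
  s_3 = 0 + 1 + 0 + 0 + 1 + 0 + 0 + 1 = 3 ≡ 1 (mod 2).
  s_4 = 1 + 1 + 1 + 0 + 1 + 0 + 1 + 1 = 6 ≡ 0 (mod 2).
s = (1, 1, 1, 0)^T — this equals column 14 of H (binary 1110), so error is at position 14.
Correct: flip bit 14 of r = 101010011100101 to get c = 101010011100111.


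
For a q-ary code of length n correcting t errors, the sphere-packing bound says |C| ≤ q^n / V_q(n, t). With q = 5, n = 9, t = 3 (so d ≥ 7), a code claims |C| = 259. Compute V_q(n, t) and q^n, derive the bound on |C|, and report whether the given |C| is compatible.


V_q(n, t) = 5989, q^n = 1953125, Hamming bound = 326, |C| = 259 ≤ bound (satisfied).

Step 1: Compute V_q(n, t) = Σ_{j=0}^3 C(n, j) (q−1)^j.
  j = 0: C(9,0)·(4)^0 = 1·1 = 1.
  j = 1: C(9,1)·(4)^1 = 9·4 = 36.
  j = 2: C(9,2)·(4)^2 = 36·16 = 576.
  j = 3: C(9,3)·(4)^3 = 84·64 = 5376.
  V_q(n, t) = 1 + 36 + 576 + 5376 = 5989.
Step 2: q^n = 5^9 = 1953125.
Step 3: Hamming bound ⌊q^n / V_q(n,t)⌋ = ⌊1953125/5989⌋ = 326.
Step 4: Compare |C| = 259 to 326: satisfied.
The claimed |C| lies below the Hamming bound.


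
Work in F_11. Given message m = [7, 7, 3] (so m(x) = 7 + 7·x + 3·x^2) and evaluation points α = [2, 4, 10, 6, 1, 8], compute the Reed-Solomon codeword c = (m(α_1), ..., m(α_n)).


c = [0, 6, 3, 3, 6, 2]

Message polynomial: m(x) = 7 + 7·x + 3·x^2 (mod 11).
For each evaluation point α_i, compute m(α_i) mod 11:
  α_1 = 2: Horner steps 3 → 2 → 0, so m(2) = 0.
  α_2 = 4: Horner steps 3 → 8 → 6, so m(4) = 6.
  α_3 = 10: Horner steps 3 → 4 → 3, so m(10) = 3.
  α_4 = 6: Horner steps 3 → 3 → 3, so m(6) = 3.
  α_5 = 1: Horner steps 3 → 10 → 6, so m(1) = 6.
  α_6 = 8: Horner steps 3 → 9 → 2, so m(8) = 2.
Codeword c = [0, 6, 3, 3, 6, 2] ∈ F_11^6.


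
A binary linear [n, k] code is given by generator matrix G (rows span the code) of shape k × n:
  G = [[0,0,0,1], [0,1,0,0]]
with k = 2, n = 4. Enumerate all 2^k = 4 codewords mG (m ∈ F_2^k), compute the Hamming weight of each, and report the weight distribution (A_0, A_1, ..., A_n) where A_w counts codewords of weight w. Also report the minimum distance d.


Weight distribution: A_0 = 1, A_1 = 2, A_2 = 1. Minimum distance d = 1.

Enumerate all 2^2 = 4 messages m ∈ F_2^2.
For each, compute codeword c = mG in F_2^4, then tally its weight.
  m = 00 → c = 0000, weight = 0.
  m = 10 → c = 0001, weight = 1.
  m = 01 → c = 0100, weight = 1.
  m = 11 → c = 0101, weight = 2.
Tally weights:
  weight 0: 1 codewords.
  weight 1: 2 codewords.
  weight 2: 1 codewords.
Minimum distance d = smallest w > 0 with A_w > 0 = 1.
Sanity: Σ A_w = 4 = 2^2 = 4 ✓.


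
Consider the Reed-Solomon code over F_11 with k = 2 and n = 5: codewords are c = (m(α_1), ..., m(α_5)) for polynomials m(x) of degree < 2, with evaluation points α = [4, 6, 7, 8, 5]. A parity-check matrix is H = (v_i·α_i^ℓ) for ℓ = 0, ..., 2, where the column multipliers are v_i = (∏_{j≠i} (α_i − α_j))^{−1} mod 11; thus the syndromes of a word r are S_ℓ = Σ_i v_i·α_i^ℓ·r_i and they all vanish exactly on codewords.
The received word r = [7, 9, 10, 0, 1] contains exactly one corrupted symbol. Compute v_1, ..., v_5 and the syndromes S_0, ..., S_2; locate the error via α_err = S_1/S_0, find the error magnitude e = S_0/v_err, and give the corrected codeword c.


S = (3, 4, 9), error at position 5, error magnitude e = 4, c = [7, 9, 10, 0, 8].

Step 1: column multipliers v_i = (∏_{j≠i}(α_i − α_j))^{−1} mod 11.
  i = 1 (α = 4): (4−6)(4−7)(4−8)(4−5) = (−2)·(−3)·(−4)·(−1) = 24 ≡ 2, so v_1 = 2^{−1} = 6 (mod 11).
  i = 2 (α = 6): (6−4)(6−7)(6−8)(6−5) = 2·(−1)·(−2)·1 = 4 ≡ 4, so v_2 = 4^{−1} = 3 (mod 11).
  i = 3 (α = 7): (7−4)(7−6)(7−8)(7−5) = 3·1·(−1)·2 = −6 ≡ 5, so v_3 = 5^{−1} = 9 (mod 11).
  i = 4 (α = 8): (8−4)(8−6)(8−7)(8−5) = 4·2·1·3 = 24 ≡ 2, so v_4 = 2^{−1} = 6 (mod 11).
  i = 5 (α = 5): (5−4)(5−6)(5−7)(5−8) = 1·(−1)·(−2)·(−3) = −6 ≡ 5, so v_5 = 5^{−1} = 9 (mod 11).
  v = [6, 3, 9, 6, 9].
Step 2: syndromes of r = [7, 9, 10, 0, 1] (all sums mod 11).
  S_0 = Σ v_i r_i = 6·7 + 3·9 + 9·10 + 6·0 + 9·1 = 168 ≡ 3.
  S_1 = Σ v_i α_i r_i = 6·4·7 + 3·6·9 + 9·7·10 + 6·8·0 + 9·5·1 = 1005 ≡ 4.
  α_i^2 mod 11 = [5, 3, 5, 9, 3].
  S_2 = Σ v_i α_i^2 r_i = 6·5·7 + 3·3·9 + 9·5·10 + 6·9·0 + 9·3·1 = 768 ≡ 9.
  S = (3, 4, 9) ≠ 0, so r is not a codeword (an error is present).
Step 3: locate the error. For a single error e at position i, S_ℓ = v_i·e·α_i^ℓ, so α_err = S_1/S_0.
  S_0^{−1} = 3^{−1} = 4 (mod 11), so α_err = 4·4 = 16 ≡ 5 = α_5. Error position i = 5.
  Consistency check: S_2/S_1 = 9·3 = 27 ≡ 5 = α_err ✓ (single-error assumption holds).
Step 4: error magnitude e = S_0/v_5 = S_0·∏_{j≠5}(α_5 − α_j) = 3·5 = 15 ≡ 4 (mod 11).
Step 5: correct position 5: c_5 = r_5 − e = 1 − 4 ≡ 8 (mod 11). Hence c = [7, 9, 10, 0, 8].
  Check: interpolating c through the α_i gives m(x) = 3 + 1·x (degree < 2) with m(α_i) = c_i for every i, so c is indeed a codeword.


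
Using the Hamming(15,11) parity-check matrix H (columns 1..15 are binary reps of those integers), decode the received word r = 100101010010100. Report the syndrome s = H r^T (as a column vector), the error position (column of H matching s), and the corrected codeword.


s = (1, 1, 0, 1)^T, error position = 13, corrected codeword c = 100101010010000

Compute s = H r^T mod 2 one row at a time:
  s_1 = 1 + 0 + 0 + 1 + 0 + 1 + 0 + 0 = 3 ≡ 1 (mod 2).
  s_2 = 1 + 0 + 1 + 0 + 0 + 1 + 0 + 0 = 3 ≡ 1 (mod 2).
  s_3 = 0 + 0 + 1 + 0 + 0 + 1 + 0 + 0 = 2 ≡ 0 (mod 2).
  s_4 = 1 + 0 + 0 + 0 + 0 + 1 + 1 + 0 = 3 ≡ 1 (mod 2).
s = (1, 1, 0, 1)^T — this equals column 13 of H (binary 1101), so error is at position 13.
Correct: flip bit 13 of r = 100101010010100 to get c = 100101010010000.


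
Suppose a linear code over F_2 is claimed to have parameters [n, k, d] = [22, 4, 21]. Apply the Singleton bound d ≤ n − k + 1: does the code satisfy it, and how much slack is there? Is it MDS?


Singleton RHS = n − k + 1 = 19, slack = -2, bound violated (no such code; not MDS).

Singleton bound: d ≤ n − k + 1.
Here n = 22, k = 4, so n − k + 1 = 19.
Given d = 21, check d ≤ 19: NO.
Slack = (n − k + 1) − d = -2.
The slack is negative: d = 21 exceeds n − k + 1 = 19 by 2, so the Singleton bound is violated and no linear [22, 4, 21]_2 code can exist. In particular it is not MDS (MDS requires d = n − k + 1 exactly).
Description: the claimed parameters are [22, 4, 21]_2; such a code would be impossible (violates the Singleton bound).


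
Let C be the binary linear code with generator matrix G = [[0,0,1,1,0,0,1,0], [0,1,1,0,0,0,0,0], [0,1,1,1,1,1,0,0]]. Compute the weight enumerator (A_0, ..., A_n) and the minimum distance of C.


Weight distribution: A_0 = 1, A_2 = 1, A_3 = 3, A_4 = 2, A_5 = 1. Minimum distance d = 2.

Enumerate all 2^3 = 8 messages m ∈ F_2^3.
For each, compute codeword c = mG in F_2^8, then tally its weight.
  m = 000 → c = 00000000, weight = 0.
  m = 100 → c = 00110010, weight = 3.
  m = 010 → c = 01100000, weight = 2.
  m = 110 → c = 01010010, weight = 3.
  m = 001 → c = 01111100, weight = 5.
  m = 101 → c = 01001110, weight = 4.
  m = 011 → c = 00011100, weight = 3.
  m = 111 → c = 00101110, weight = 4.
Tally weights:
  weight 0: 1 codewords.
  weight 2: 1 codewords.
  weight 3: 3 codewords.
  weight 4: 2 codewords.
  weight 5: 1 codewords.
Minimum distance d = smallest w > 0 with A_w > 0 = 2.
Sanity: Σ A_w = 8 = 2^3 = 8 ✓.


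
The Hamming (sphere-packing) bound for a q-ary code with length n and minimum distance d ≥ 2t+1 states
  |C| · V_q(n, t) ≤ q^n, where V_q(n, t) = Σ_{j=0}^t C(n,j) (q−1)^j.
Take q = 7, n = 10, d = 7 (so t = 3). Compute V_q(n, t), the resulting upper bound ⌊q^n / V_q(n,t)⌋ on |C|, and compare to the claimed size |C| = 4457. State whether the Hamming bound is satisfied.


V_q(n, t) = 27601, q^n = 282475249, Hamming bound = 10234, |C| = 4457 ≤ bound (satisfied).

Step 1: Compute V_q(n, t) = Σ_{j=0}^3 C(n, j) (q−1)^j.
  j = 0: C(10,0)·(6)^0 = 1·1 = 1.
  j = 1: C(10,1)·(6)^1 = 10·6 = 60.
  j = 2: C(10,2)·(6)^2 = 45·36 = 1620.
  j = 3: C(10,3)·(6)^3 = 120·216 = 25920.
  V_q(n, t) = 1 + 60 + 1620 + 25920 = 27601.
Step 2: q^n = 7^10 = 282475249.
Step 3: Hamming bound ⌊q^n / V_q(n,t)⌋ = ⌊282475249/27601⌋ = 10234.
Step 4: Compare |C| = 4457 to 10234: satisfied.
The claimed |C| lies below the Hamming bound.


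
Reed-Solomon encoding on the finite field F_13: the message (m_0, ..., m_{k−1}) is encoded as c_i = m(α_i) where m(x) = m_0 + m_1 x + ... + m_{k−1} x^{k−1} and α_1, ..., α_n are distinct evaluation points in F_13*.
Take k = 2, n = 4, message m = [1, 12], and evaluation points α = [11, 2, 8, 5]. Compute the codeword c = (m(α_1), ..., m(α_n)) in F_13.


c = [3, 12, 6, 9]

Message polynomial: m(x) = 1 + 12·x (mod 13).
For each evaluation point α_i, compute m(α_i) mod 13:
  α_1 = 11: Horner steps 12 → 3, so m(11) = 3.
  α_2 = 2: Horner steps 12 → 12, so m(2) = 12.
  α_3 = 8: Horner steps 12 → 6, so m(8) = 6.
  α_4 = 5: Horner steps 12 → 9, so m(5) = 9.
Codeword c = [3, 12, 6, 9] ∈ F_13^4.


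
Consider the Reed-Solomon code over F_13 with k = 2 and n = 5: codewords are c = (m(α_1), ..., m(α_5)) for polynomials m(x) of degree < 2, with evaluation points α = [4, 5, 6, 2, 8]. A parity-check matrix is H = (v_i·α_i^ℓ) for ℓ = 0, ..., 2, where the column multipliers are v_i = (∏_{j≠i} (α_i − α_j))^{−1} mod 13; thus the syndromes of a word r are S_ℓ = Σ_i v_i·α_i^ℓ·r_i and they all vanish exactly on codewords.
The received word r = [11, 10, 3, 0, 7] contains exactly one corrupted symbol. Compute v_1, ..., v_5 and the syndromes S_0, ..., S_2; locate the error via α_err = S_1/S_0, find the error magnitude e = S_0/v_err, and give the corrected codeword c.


S = (2, 12, 7), error at position 3, error magnitude e = 7, c = [11, 10, 9, 0, 7].

Step 1: column multipliers v_i = (∏_{j≠i}(α_i − α_j))^{−1} mod 13.
  i = 1 (α = 4): (4−5)(4−6)(4−2)(4−8) = (−1)·(−2)·2·(−4) = −16 ≡ 10, so v_1 = 10^{−1} = 4 (mod 13).
  i = 2 (α = 5): (5−4)(5−6)(5−2)(5−8) = 1·(−1)·3·(−3) = 9 ≡ 9, so v_2 = 9^{−1} = 3 (mod 13).
  i = 3 (α = 6): (6−4)(6−5)(6−2)(6−8) = 2·1·4·(−2) = −16 ≡ 10, so v_3 = 10^{−1} = 4 (mod 13).
  i = 4 (α = 2): (2−4)(2−5)(2−6)(2−8) = (−2)·(−3)·(−4)·(−6) = 144 ≡ 1, so v_4 = 1^{−1} = 1 (mod 13).
  i = 5 (α = 8): (8−4)(8−5)(8−6)(8−2) = 4·3·2·6 = 144 ≡ 1, so v_5 = 1^{−1} = 1 (mod 13).
  v = [4, 3, 4, 1, 1].
Step 2: syndromes of r = [11, 10, 3, 0, 7] (all sums mod 13).
  S_0 = Σ v_i r_i = 4·11 + 3·10 + 4·3 + 1·0 + 1·7 = 93 ≡ 2.
  S_1 = Σ v_i α_i r_i = 4·4·11 + 3·5·10 + 4·6·3 + 1·2·0 + 1·8·7 = 454 ≡ 12.
  α_i^2 mod 13 = [3, 12, 10, 4, 12].
  S_2 = Σ v_i α_i^2 r_i = 4·3·11 + 3·12·10 + 4·10·3 + 1·4·0 + 1·12·7 = 696 ≡ 7.
  S = (2, 12, 7) ≠ 0, so r is not a codeword (an error is present).
Step 3: locate the error. For a single error e at position i, S_ℓ = v_i·e·α_i^ℓ, so α_err = S_1/S_0.
  S_0^{−1} = 2^{−1} = 7 (mod 13), so α_err = 12·7 = 84 ≡ 6 = α_3. Error position i = 3.
  Consistency check: S_2/S_1 = 7·12 = 84 ≡ 6 = α_err ✓ (single-error assumption holds).
Step 4: error magnitude e = S_0/v_3 = S_0·∏_{j≠3}(α_3 − α_j) = 2·10 = 20 ≡ 7 (mod 13).
Step 5: correct position 3: c_3 = r_3 − e = 3 − 7 ≡ 9 (mod 13). Hence c = [11, 10, 9, 0, 7].
  Check: interpolating c through the α_i gives m(x) = 2 + 12·x (degree < 2) with m(α_i) = c_i for every i, so c is indeed a codeword.


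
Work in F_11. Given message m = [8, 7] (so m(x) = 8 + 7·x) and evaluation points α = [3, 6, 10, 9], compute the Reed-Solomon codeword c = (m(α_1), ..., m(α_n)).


c = [7, 6, 1, 5]

Message polynomial: m(x) = 8 + 7·x (mod 11).
For each evaluation point α_i, compute m(α_i) mod 11:
  α_1 = 3: Horner steps 7 → 7, so m(3) = 7.
  α_2 = 6: Horner steps 7 → 6, so m(6) = 6.
  α_3 = 10: Horner steps 7 → 1, so m(10) = 1.
  α_4 = 9: Horner steps 7 → 5, so m(9) = 5.
Codeword c = [7, 6, 1, 5] ∈ F_11^4.


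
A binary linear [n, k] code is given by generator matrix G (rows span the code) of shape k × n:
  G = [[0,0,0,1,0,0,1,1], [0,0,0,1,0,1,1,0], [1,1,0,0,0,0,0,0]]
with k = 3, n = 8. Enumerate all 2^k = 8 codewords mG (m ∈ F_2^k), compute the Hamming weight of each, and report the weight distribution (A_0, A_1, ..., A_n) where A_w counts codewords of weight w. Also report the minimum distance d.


Weight distribution: A_0 = 1, A_2 = 2, A_3 = 2, A_4 = 1, A_5 = 2. Minimum distance d = 2.

Enumerate all 2^3 = 8 messages m ∈ F_2^3.
For each, compute codeword c = mG in F_2^8, then tally its weight.
  m = 000 → c = 00000000, weight = 0.
  m = 100 → c = 00010011, weight = 3.
  m = 010 → c = 00010110, weight = 3.
  m = 110 → c = 00000101, weight = 2.
  m = 001 → c = 11000000, weight = 2.
  m = 101 → c = 11010011, weight = 5.
  m = 011 → c = 11010110, weight = 5.
  m = 111 → c = 11000101, weight = 4.
Tally weights:
  weight 0: 1 codewords.
  weight 2: 2 codewords.
  weight 3: 2 codewords.
  weight 4: 1 codewords.
  weight 5: 2 codewords.
Minimum distance d = smallest w > 0 with A_w > 0 = 2.
Sanity: Σ A_w = 8 = 2^3 = 8 ✓.


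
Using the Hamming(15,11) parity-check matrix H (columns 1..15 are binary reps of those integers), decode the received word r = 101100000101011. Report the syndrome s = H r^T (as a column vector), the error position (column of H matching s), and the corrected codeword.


s = (0, 0, 0, 1)^T, error position = 1, corrected codeword c = 001100000101011

Compute s = H r^T mod 2 one row at a time:
  s_1 = 0 + 0 + 1 + 0 + 1 + 0 + 1 + 1 = 4 ≡ 0 (mod 2).
  s_2 = 1 + 0 + 0 + 0 + 1 + 0 + 1 + 1 = 4 ≡ 0 (mod 2).
  s_3 = 0 + 1 + 0 + 0 + 1 + 0 + 1 + 1 = 4 ≡ 0 (mod 2).
  s_4 = 1 + 1 + 0 + 0 + 0 + 0 + 0 + 1 = 3 ≡ 1 (mod 2).
s = (0, 0, 0, 1)^T — this equals column 1 of H (binary 0001), so error is at position 1.
Correct: flip bit 1 of r = 101100000101011 to get c = 001100000101011.


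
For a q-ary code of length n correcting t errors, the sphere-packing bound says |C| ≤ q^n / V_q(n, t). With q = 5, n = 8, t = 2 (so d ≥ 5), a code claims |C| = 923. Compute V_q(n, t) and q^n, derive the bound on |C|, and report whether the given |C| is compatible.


V_q(n, t) = 481, q^n = 390625, Hamming bound = 812, |C| = 923 > bound (violated).

Step 1: Compute V_q(n, t) = Σ_{j=0}^2 C(n, j) (q−1)^j.
  j = 0: C(8,0)·(4)^0 = 1·1 = 1.
  j = 1: C(8,1)·(4)^1 = 8·4 = 32.
  j = 2: C(8,2)·(4)^2 = 28·16 = 448.
  V_q(n, t) = 1 + 32 + 448 = 481.
Step 2: q^n = 5^8 = 390625.
Step 3: Hamming bound ⌊q^n / V_q(n,t)⌋ = ⌊390625/481⌋ = 812.
Step 4: Compare |C| = 923 to 812: violated.
The claimed |C| lies above the Hamming bound, so no 5-ary code of length 8 with d ≥ 5 can have 923 codewords.


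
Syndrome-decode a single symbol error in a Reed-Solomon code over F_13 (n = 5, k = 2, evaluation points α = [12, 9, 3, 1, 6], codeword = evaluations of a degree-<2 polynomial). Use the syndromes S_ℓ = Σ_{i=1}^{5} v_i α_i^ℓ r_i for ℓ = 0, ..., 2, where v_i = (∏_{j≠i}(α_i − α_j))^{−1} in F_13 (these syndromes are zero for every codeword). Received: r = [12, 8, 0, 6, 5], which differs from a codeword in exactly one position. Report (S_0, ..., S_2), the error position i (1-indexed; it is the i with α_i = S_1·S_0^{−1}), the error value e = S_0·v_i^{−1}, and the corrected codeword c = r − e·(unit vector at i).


S = (4, 11, 1), error at position 5, error magnitude e = 1, c = [12, 8, 0, 6, 4].

Step 1: column multipliers v_i = (∏_{j≠i}(α_i − α_j))^{−1} mod 13.
  i = 1 (α = 12): (12−9)(12−3)(12−1)(12−6) = 3·9·11·6 = 1782 ≡ 1, so v_1 = 1^{−1} = 1 (mod 13).
  i = 2 (α = 9): (9−12)(9−3)(9−1)(9−6) = (−3)·6·8·3 = −432 ≡ 10, so v_2 = 10^{−1} = 4 (mod 13).
  i = 3 (α = 3): (3−12)(3−9)(3−1)(3−6) = (−9)·(−6)·2·(−3) = −324 ≡ 1, so v_3 = 1^{−1} = 1 (mod 13).
  i = 4 (α = 1): (1−12)(1−9)(1−3)(1−6) = (−11)·(−8)·(−2)·(−5) = 880 ≡ 9, so v_4 = 9^{−1} = 3 (mod 13).
  i = 5 (α = 6): (6−12)(6−9)(6−3)(6−1) = (−6)·(−3)·3·5 = 270 ≡ 10, so v_5 = 10^{−1} = 4 (mod 13).
  v = [1, 4, 1, 3, 4].
Step 2: syndromes of r = [12, 8, 0, 6, 5] (all sums mod 13).
  S_0 = Σ v_i r_i = 1·12 + 4·8 + 1·0 + 3·6 + 4·5 = 82 ≡ 4.
  S_1 = Σ v_i α_i r_i = 1·12·12 + 4·9·8 + 1·3·0 + 3·1·6 + 4·6·5 = 570 ≡ 11.
  α_i^2 mod 13 = [1, 3, 9, 1, 10].
  S_2 = Σ v_i α_i^2 r_i = 1·1·12 + 4·3·8 + 1·9·0 + 3·1·6 + 4·10·5 = 326 ≡ 1.
  S = (4, 11, 1) ≠ 0, so r is not a codeword (an error is present).
Step 3: locate the error. For a single error e at position i, S_ℓ = v_i·e·α_i^ℓ, so α_err = S_1/S_0.
  S_0^{−1} = 4^{−1} = 10 (mod 13), so α_err = 11·10 = 110 ≡ 6 = α_5. Error position i = 5.
  Consistency check: S_2/S_1 = 1·6 = 6 ≡ 6 = α_err ✓ (single-error assumption holds).
Step 4: error magnitude e = S_0/v_5 = S_0·∏_{j≠5}(α_5 − α_j) = 4·10 = 40 ≡ 1 (mod 13).
Step 5: correct position 5: c_5 = r_5 − e = 5 − 1 ≡ 4 (mod 13). Hence c = [12, 8, 0, 6, 4].
  Check: interpolating c through the α_i gives m(x) = 9 + 10·x (degree < 2) with m(α_i) = c_i for every i, so c is indeed a codeword.


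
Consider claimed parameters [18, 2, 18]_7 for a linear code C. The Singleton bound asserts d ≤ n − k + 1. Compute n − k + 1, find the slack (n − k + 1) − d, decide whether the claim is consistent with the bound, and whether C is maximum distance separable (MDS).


Singleton RHS = n − k + 1 = 17, slack = -1, bound violated (no such code; not MDS).

Singleton bound: d ≤ n − k + 1.
Here n = 18, k = 2, so n − k + 1 = 17.
Given d = 18, check d ≤ 17: NO.
Slack = (n − k + 1) − d = -1.
The slack is negative: d = 18 exceeds n − k + 1 = 17 by 1, so the Singleton bound is violated and no linear [18, 2, 18]_7 code can exist. In particular it is not MDS (MDS requires d = n − k + 1 exactly).
Description: the claimed parameters are [18, 2, 18]_7; such a code would be impossible (violates the Singleton bound).


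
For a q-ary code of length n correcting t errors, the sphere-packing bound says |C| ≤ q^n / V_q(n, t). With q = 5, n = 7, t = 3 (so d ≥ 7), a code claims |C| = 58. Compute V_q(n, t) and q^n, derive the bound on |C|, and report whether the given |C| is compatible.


V_q(n, t) = 2605, q^n = 78125, Hamming bound = 29, |C| = 58 > bound (violated).

Step 1: Compute V_q(n, t) = Σ_{j=0}^3 C(n, j) (q−1)^j.
  j = 0: C(7,0)·(4)^0 = 1·1 = 1.
  j = 1: C(7,1)·(4)^1 = 7·4 = 28.
  j = 2: C(7,2)·(4)^2 = 21·16 = 336.
  j = 3: C(7,3)·(4)^3 = 35·64 = 2240.
  V_q(n, t) = 1 + 28 + 336 + 2240 = 2605.
Step 2: q^n = 5^7 = 78125.
Step 3: Hamming bound ⌊q^n / V_q(n,t)⌋ = ⌊78125/2605⌋ = 29.
Step 4: Compare |C| = 58 to 29: violated.
The claimed |C| lies above the Hamming bound, so no 5-ary code of length 7 with d ≥ 7 can have 58 codewords.


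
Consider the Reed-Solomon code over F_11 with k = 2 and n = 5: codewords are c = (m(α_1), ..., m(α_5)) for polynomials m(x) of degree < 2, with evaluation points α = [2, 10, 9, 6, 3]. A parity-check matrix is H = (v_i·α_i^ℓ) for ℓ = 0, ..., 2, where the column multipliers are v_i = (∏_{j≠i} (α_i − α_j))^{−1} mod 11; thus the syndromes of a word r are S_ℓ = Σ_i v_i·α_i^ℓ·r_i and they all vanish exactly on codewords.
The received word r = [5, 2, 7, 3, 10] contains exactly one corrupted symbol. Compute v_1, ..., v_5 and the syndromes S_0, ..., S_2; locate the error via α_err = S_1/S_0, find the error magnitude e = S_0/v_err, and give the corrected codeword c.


S = (3, 8, 3), error at position 2, error magnitude e = 1, c = [5, 1, 7, 3, 10].

Step 1: column multipliers v_i = (∏_{j≠i}(α_i − α_j))^{−1} mod 11.
  i = 1 (α = 2): (2−10)(2−9)(2−6)(2−3) = (−8)·(−7)·(−4)·(−1) = 224 ≡ 4, so v_1 = 4^{−1} = 3 (mod 11).
  i = 2 (α = 10): (10−2)(10−9)(10−6)(10−3) = 8·1·4·7 = 224 ≡ 4, so v_2 = 4^{−1} = 3 (mod 11).
  i = 3 (α = 9): (9−2)(9−10)(9−6)(9−3) = 7·(−1)·3·6 = −126 ≡ 6, so v_3 = 6^{−1} = 2 (mod 11).
  i = 4 (α = 6): (6−2)(6−10)(6−9)(6−3) = 4·(−4)·(−3)·3 = 144 ≡ 1, so v_4 = 1^{−1} = 1 (mod 11).
  i = 5 (α = 3): (3−2)(3−10)(3−9)(3−6) = 1·(−7)·(−6)·(−3) = −126 ≡ 6, so v_5 = 6^{−1} = 2 (mod 11).
  v = [3, 3, 2, 1, 2].
Step 2: syndromes of r = [5, 2, 7, 3, 10] (all sums mod 11).
  S_0 = Σ v_i r_i = 3·5 + 3·2 + 2·7 + 1·3 + 2·10 = 58 ≡ 3.
  S_1 = Σ v_i α_i r_i = 3·2·5 + 3·10·2 + 2·9·7 + 1·6·3 + 2·3·10 = 294 ≡ 8.
  α_i^2 mod 11 = [4, 1, 4, 3, 9].
  S_2 = Σ v_i α_i^2 r_i = 3·4·5 + 3·1·2 + 2·4·7 + 1·3·3 + 2·9·10 = 311 ≡ 3.
  S = (3, 8, 3) ≠ 0, so r is not a codeword (an error is present).
Step 3: locate the error. For a single error e at position i, S_ℓ = v_i·e·α_i^ℓ, so α_err = S_1/S_0.
  S_0^{−1} = 3^{−1} = 4 (mod 11), so α_err = 8·4 = 32 ≡ 10 = α_2. Error position i = 2.
  Consistency check: S_2/S_1 = 3·7 = 21 ≡ 10 = α_err ✓ (single-error assumption holds).
Step 4: error magnitude e = S_0/v_2 = S_0·∏_{j≠2}(α_2 − α_j) = 3·4 = 12 ≡ 1 (mod 11).
Step 5: correct position 2: c_2 = r_2 − e = 2 − 1 ≡ 1 (mod 11). Hence c = [5, 1, 7, 3, 10].
  Check: interpolating c through the α_i gives m(x) = 6 + 5·x (degree < 2) with m(α_i) = c_i for every i, so c is indeed a codeword.


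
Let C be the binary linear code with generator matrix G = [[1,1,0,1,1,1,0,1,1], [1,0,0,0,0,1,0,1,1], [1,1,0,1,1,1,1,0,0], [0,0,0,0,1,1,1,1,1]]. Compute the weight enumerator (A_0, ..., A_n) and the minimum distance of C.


Weight distribution: A_0 = 1, A_2 = 1, A_3 = 5, A_4 = 3, A_5 = 2, A_6 = 3, A_7 = 1. Minimum distance d = 2.

Enumerate all 2^4 = 16 messages m ∈ F_2^4.
For each, compute codeword c = mG in F_2^9, then tally its weight.
  m = 0000 → c = 000000000, weight = 0.
  m = 1000 → c = 110111011, weight = 7.
  m = 0100 → c = 100001011, weight = 4.
  m = 1100 → c = 010110000, weight = 3.
  m = 0010 → c = 110111100, weight = 6.
  m = 1010 → c = 000000111, weight = 3.
  m = 0110 → c = 010110111, weight = 6.
  m = 1110 → c = 100001100, weight = 3.
  m = 0001 → c = 000011111, weight = 5.
  m = 1001 → c = 110100100, weight = 4.
  m = 0101 → c = 100010100, weight = 3.
  m = 1101 → c = 010101111, weight = 6.
  m = 0011 → c = 110100011, weight = 5.
  m = 1011 → c = 000011000, weight = 2.
  m = 0111 → c = 010101000, weight = 3.
  m = 1111 → c = 100010011, weight = 4.
Tally weights:
  weight 0: 1 codewords.
  weight 2: 1 codewords.
  weight 3: 5 codewords.
  weight 4: 3 codewords.
  weight 5: 2 codewords.
  weight 6: 3 codewords.
  weight 7: 1 codewords.
Minimum distance d = smallest w > 0 with A_w > 0 = 2.
Sanity: Σ A_w = 16 = 2^4 = 16 ✓.


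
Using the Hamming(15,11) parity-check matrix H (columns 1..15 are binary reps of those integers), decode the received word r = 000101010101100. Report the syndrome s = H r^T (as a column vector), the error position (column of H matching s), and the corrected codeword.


s = (0, 0, 0, 1)^T, error position = 1, corrected codeword c = 100101010101100

Compute s = H r^T mod 2 one row at a time:
  s_1 = 1 + 0 + 1 + 0 + 1 + 1 + 0 + 0 = 4 ≡ 0 (mod 2).
  s_2 = 1 + 0 + 1 + 0 + 1 + 1 + 0 + 0 = 4 ≡ 0 (mod 2).
  s_3 = 0 + 0 + 1 + 0 + 1 + 0 + 0 + 0 = 2 ≡ 0 (mod 2).
  s_4 = 0 + 0 + 0 + 0 + 0 + 0 + 1 + 0 = 1 ≡ 1 (mod 2).
s = (0, 0, 0, 1)^T — this equals column 1 of H (binary 0001), so error is at position 1.
Correct: flip bit 1 of r = 000101010101100 to get c = 100101010101100.


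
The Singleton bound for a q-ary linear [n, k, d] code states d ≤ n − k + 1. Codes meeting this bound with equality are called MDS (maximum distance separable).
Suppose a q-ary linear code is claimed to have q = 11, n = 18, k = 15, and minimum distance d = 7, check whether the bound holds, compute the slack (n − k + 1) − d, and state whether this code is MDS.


Singleton RHS = n − k + 1 = 4, slack = -3, bound violated (no such code; not MDS).

Singleton bound: d ≤ n − k + 1.
Here n = 18, k = 15, so n − k + 1 = 4.
Given d = 7, check d ≤ 4: NO.
Slack = (n − k + 1) − d = -3.
The slack is negative: d = 7 exceeds n − k + 1 = 4 by 3, so the Singleton bound is violated and no linear [18, 15, 7]_11 code can exist. In particular it is not MDS (MDS requires d = n − k + 1 exactly).
Description: the claimed parameters are [18, 15, 7]_11; such a code would be impossible (violates the Singleton bound).


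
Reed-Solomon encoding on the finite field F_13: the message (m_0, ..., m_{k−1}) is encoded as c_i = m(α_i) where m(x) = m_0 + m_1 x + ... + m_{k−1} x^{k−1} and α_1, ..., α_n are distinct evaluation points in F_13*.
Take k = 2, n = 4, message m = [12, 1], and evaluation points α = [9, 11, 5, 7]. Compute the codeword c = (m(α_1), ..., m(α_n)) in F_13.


c = [8, 10, 4, 6]

Message polynomial: m(x) = 12 + 1·x (mod 13).
For each evaluation point α_i, compute m(α_i) mod 13:
  α_1 = 9: Horner steps 1 → 8, so m(9) = 8.
  α_2 = 11: Horner steps 1 → 10, so m(11) = 10.
  α_3 = 5: Horner steps 1 → 4, so m(5) = 4.
  α_4 = 7: Horner steps 1 → 6, so m(7) = 6.
Codeword c = [8, 10, 4, 6] ∈ F_13^4.


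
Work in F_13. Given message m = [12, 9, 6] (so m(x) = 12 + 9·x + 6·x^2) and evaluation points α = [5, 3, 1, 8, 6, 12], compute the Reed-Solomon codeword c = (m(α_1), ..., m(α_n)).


c = [12, 2, 1, 0, 9, 9]

Message polynomial: m(x) = 12 + 9·x + 6·x^2 (mod 13).
For each evaluation point α_i, compute m(α_i) mod 13:
  α_1 = 5: Horner steps 6 → 0 → 12, so m(5) = 12.
  α_2 = 3: Horner steps 6 → 1 → 2, so m(3) = 2.
  α_3 = 1: Horner steps 6 → 2 → 1, so m(1) = 1.
  α_4 = 8: Horner steps 6 → 5 → 0, so m(8) = 0.
  α_5 = 6: Horner steps 6 → 6 → 9, so m(6) = 9.
  α_6 = 12: Horner steps 6 → 3 → 9, so m(12) = 9.
Codeword c = [12, 2, 1, 0, 9, 9] ∈ F_13^6.


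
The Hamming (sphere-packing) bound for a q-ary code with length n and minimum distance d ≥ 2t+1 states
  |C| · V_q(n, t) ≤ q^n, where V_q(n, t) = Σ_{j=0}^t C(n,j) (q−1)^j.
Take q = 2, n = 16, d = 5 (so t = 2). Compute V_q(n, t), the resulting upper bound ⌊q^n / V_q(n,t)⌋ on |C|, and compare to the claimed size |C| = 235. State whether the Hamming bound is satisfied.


V_q(n, t) = 137, q^n = 65536, Hamming bound = 478, |C| = 235 ≤ bound (satisfied).

Step 1: Compute V_q(n, t) = Σ_{j=0}^2 C(n, j) (q−1)^j.
  j = 0: C(16,0)·(1)^0 = 1·1 = 1.
  j = 1: C(16,1)·(1)^1 = 16·1 = 16.
  j = 2: C(16,2)·(1)^2 = 120·1 = 120.
  V_q(n, t) = 1 + 16 + 120 = 137.
Step 2: q^n = 2^16 = 65536.
Step 3: Hamming bound ⌊q^n / V_q(n,t)⌋ = ⌊65536/137⌋ = 478.
Step 4: Compare |C| = 235 to 478: satisfied.
The claimed |C| lies below the Hamming bound.


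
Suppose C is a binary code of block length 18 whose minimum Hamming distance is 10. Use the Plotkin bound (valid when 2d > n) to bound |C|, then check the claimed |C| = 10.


Plotkin bound M ≤ 10; given |C| = 10 ≤ bound (satisfied).

Check applicability: 2d = 20, n = 18.
2d − n = 2 > 0, so Plotkin applies.
Compute d/(2d−n) = 10/2 ≈ 5.0000.
⌊d/(2d−n)⌋ = 5.
Plotkin bound: M ≤ 2·5 = 10.
Given |C| = 10, check: satisfied.
This |C| is at the Plotkin bound.


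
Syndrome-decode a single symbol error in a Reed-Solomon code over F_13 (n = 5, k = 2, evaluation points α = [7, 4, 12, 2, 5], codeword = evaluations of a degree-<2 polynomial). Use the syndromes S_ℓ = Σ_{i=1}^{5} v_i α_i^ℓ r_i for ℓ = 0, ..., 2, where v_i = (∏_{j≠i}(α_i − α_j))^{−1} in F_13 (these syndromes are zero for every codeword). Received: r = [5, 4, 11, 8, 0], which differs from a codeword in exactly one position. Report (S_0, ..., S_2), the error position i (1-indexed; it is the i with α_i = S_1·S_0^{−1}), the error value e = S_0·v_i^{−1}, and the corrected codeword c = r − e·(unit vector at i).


S = (9, 5, 10), error at position 4, error magnitude e = 9, c = [5, 4, 11, 12, 0].

Step 1: column multipliers v_i = (∏_{j≠i}(α_i − α_j))^{−1} mod 13.
  i = 1 (α = 7): (7−4)(7−12)(7−2)(7−5) = 3·(−5)·5·2 = −150 ≡ 6, so v_1 = 6^{−1} = 11 (mod 13).
  i = 2 (α = 4): (4−7)(4−12)(4−2)(4−5) = (−3)·(−8)·2·(−1) = −48 ≡ 4, so v_2 = 4^{−1} = 10 (mod 13).
  i = 3 (α = 12): (12−7)(12−4)(12−2)(12−5) = 5·8·10·7 = 2800 ≡ 5, so v_3 = 5^{−1} = 8 (mod 13).
  i = 4 (α = 2): (2−7)(2−4)(2−12)(2−5) = (−5)·(−2)·(−10)·(−3) = 300 ≡ 1, so v_4 = 1^{−1} = 1 (mod 13).
  i = 5 (α = 5): (5−7)(5−4)(5−12)(5−2) = (−2)·1·(−7)·3 = 42 ≡ 3, so v_5 = 3^{−1} = 9 (mod 13).
  v = [11, 10, 8, 1, 9].
Step 2: syndromes of r = [5, 4, 11, 8, 0] (all sums mod 13).
  S_0 = Σ v_i r_i = 11·5 + 10·4 + 8·11 + 1·8 + 9·0 = 191 ≡ 9.
  S_1 = Σ v_i α_i r_i = 11·7·5 + 10·4·4 + 8·12·11 + 1·2·8 + 9·5·0 = 1617 ≡ 5.
  α_i^2 mod 13 = [10, 3, 1, 4, 12].
  S_2 = Σ v_i α_i^2 r_i = 11·10·5 + 10·3·4 + 8·1·11 + 1·4·8 + 9·12·0 = 790 ≡ 10.
  S = (9, 5, 10) ≠ 0, so r is not a codeword (an error is present).
Step 3: locate the error. For a single error e at position i, S_ℓ = v_i·e·α_i^ℓ, so α_err = S_1/S_0.
  S_0^{−1} = 9^{−1} = 3 (mod 13), so α_err = 5·3 = 15 ≡ 2 = α_4. Error position i = 4.
  Consistency check: S_2/S_1 = 10·8 = 80 ≡ 2 = α_err ✓ (single-error assumption holds).
Step 4: error magnitude e = S_0/v_4 = S_0·∏_{j≠4}(α_4 − α_j) = 9·1 = 9 ≡ 9 (mod 13).
Step 5: correct position 4: c_4 = r_4 − e = 8 − 9 ≡ 12 (mod 13). Hence c = [5, 4, 11, 12, 0].
  Check: interpolating c through the α_i gives m(x) = 7 + 9·x (degree < 2) with m(α_i) = c_i for every i, so c is indeed a codeword.


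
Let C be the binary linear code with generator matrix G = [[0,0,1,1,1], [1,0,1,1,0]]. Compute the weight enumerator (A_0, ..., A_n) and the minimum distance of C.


Weight distribution: A_0 = 1, A_2 = 1, A_3 = 2. Minimum distance d = 2.

Enumerate all 2^2 = 4 messages m ∈ F_2^2.
For each, compute codeword c = mG in F_2^5, then tally its weight.
  m = 00 → c = 00000, weight = 0.
  m = 10 → c = 00111, weight = 3.
  m = 01 → c = 10110, weight = 3.
  m = 11 → c = 10001, weight = 2.
Tally weights:
  weight 0: 1 codewords.
  weight 2: 1 codewords.
  weight 3: 2 codewords.
Minimum distance d = smallest w > 0 with A_w > 0 = 2.
Sanity: Σ A_w = 4 = 2^2 = 4 ✓.


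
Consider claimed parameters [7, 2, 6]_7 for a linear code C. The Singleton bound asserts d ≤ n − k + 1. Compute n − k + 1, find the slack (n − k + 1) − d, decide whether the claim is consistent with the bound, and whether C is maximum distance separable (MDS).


Singleton RHS = n − k + 1 = 6, slack = 0, bound satisfied, MDS.

Singleton bound: d ≤ n − k + 1.
Here n = 7, k = 2, so n − k + 1 = 6.
Given d = 6, check d ≤ 6: YES.
Slack = (n − k + 1) − d = 0.
The code is MDS (slack = 0).
Description: the claimed parameters are [7, 2, 6]_7; such a code would be MDS (meets Singleton bound).


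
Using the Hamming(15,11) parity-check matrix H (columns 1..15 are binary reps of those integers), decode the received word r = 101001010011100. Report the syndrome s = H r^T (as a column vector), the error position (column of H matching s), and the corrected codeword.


s = (0, 1, 1, 0)^T, error position = 6, corrected codeword c = 101000010011100

Compute s = H r^T mod 2 one row at a time:
  s_1 = 1 + 0 + 0 + 1 + 1 + 1 + 0 + 0 = 4 ≡ 0 (mod 2).
  s_2 = 0 + 0 + 1 + 0 + 1 + 1 + 0 + 0 = 3 ≡ 1 (mod 2).
  s_3 = 0 + 1 + 1 + 0 + 0 + 1 + 0 + 0 = 3 ≡ 1 (mod 2).
  s_4 = 1 + 1 + 0 + 0 + 0 + 1 + 1 + 0 = 4 ≡ 0 (mod 2).
s = (0, 1, 1, 0)^T — this equals column 6 of H (binary 0110), so error is at position 6.
Correct: flip bit 6 of r = 101001010011100 to get c = 101000010011100.


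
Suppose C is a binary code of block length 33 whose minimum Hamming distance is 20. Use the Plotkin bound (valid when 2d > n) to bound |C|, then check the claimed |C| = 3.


Plotkin bound M ≤ 4; given |C| = 3 ≤ bound (satisfied).

Check applicability: 2d = 40, n = 33.
2d − n = 7 > 0, so Plotkin applies.
Compute d/(2d−n) = 20/7 ≈ 2.8571.
⌊d/(2d−n)⌋ = 2.
Plotkin bound: M ≤ 2·2 = 4.
Given |C| = 3, check: satisfied.
This |C| is below the Plotkin bound.
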